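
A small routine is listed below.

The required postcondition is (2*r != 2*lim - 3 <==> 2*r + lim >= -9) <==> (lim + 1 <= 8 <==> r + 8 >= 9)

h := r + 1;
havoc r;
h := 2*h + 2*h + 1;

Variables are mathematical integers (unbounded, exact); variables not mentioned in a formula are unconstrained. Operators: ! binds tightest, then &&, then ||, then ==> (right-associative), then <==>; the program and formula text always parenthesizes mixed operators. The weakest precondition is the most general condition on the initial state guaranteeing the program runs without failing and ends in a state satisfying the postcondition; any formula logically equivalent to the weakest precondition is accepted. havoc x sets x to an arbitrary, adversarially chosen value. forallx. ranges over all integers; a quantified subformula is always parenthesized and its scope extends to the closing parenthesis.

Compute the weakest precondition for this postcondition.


Working backward. After the program, the postcondition (2*r != 2*lim - 3 <==> 2*r + lim >= -9) <==> (lim + 1 <= 8 <==> r + 8 >= 9) must hold; in canonical form it is (2*r != 2*lim - 3 <==> lim + 2*r >= -9) <==> (lim <= 7 <==> r >= 1).
Before h := 2*h + 2*h + 1: (2*r != 2*lim - 3 <==> lim + 2*r >= -9) <==> (lim <= 7 <==> r >= 1)
Before havoc r: forall r_1. ((2*r_1 != 2*lim - 3 <==> lim + 2*r_1 >= -9) <==> (lim <= 7 <==> r_1 >= 1))
Before h := r + 1: forall r_1. ((2*r_1 != 2*lim - 3 <==> lim + 2*r_1 >= -9) <==> (lim <= 7 <==> r_1 >= 1))
Answer: WP = forall r_1. ((2*r_1 != 2*lim - 3 <==> lim + 2*r_1 >= -9) <==> (lim <= 7 <==> r_1 >= 1))


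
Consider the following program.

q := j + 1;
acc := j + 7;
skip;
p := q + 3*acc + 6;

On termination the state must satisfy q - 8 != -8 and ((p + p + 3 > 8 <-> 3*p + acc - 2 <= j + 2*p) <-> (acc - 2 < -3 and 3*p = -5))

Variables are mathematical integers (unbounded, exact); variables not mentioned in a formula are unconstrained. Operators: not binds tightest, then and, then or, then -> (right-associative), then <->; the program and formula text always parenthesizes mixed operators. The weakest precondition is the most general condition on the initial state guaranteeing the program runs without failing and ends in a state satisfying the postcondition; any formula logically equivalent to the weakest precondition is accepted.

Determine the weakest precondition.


Working backward. After the program, the postcondition q - 8 != -8 and ((p + p + 3 > 8 <-> 3*p + acc - 2 <= j + 2*p) <-> (acc - 2 < -3 and 3*p = -5)) must hold; in canonical form it is q != 0 and ((2*p > 5 <-> acc + p <= j + 2) <-> (acc < -1 and 3*p = -5)).
Before p := q + 3*acc + 6: q != 0 and ((6*acc + 2*q > -7 <-> 4*acc + q <= j - 4) <-> (acc < -1 and 9*acc + 3*q = -23))
Before skip: q != 0 and ((6*acc + 2*q > -7 <-> 4*acc + q <= j - 4) <-> (acc < -1 and 9*acc + 3*q = -23))
Before acc := j + 7: q != 0 and ((6*j + 2*q > -49 <-> 3*j + q <= -32) <-> (j < -8 and 9*j + 3*q = -86))
Before q := j + 1: j != -1 and ((8*j > -51 <-> 4*j <= -33) <-> (j < -8 and 12*j = -89))
Answer: WP = j != -1 and ((8*j > -51 <-> 4*j <= -33) <-> (j < -8 and 12*j = -89))


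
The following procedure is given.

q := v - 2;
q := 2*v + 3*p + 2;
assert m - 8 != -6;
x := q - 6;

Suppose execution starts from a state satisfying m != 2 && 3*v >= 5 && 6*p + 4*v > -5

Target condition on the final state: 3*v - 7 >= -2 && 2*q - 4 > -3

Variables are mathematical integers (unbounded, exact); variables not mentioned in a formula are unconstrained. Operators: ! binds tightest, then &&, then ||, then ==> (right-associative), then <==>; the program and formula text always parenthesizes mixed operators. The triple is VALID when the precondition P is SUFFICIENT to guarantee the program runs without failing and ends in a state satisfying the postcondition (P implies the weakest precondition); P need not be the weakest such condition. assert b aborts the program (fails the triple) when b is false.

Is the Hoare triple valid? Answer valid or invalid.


Working backward. After the program, the postcondition 3*v - 7 >= -2 && 2*q - 4 > -3 must hold; in canonical form it is 3*v >= 5 && 2*q > 1.
Before x := q - 6: 3*v >= 5 && 2*q > 1
Before assert m - 8 != -6: m != 2 && 3*v >= 5 && 2*q > 1
Before q := 2*v + 3*p + 2: m != 2 && 3*v >= 5 && 6*p + 4*v > -3
Before q := v - 2: m != 2 && 3*v >= 5 && 6*p + 4*v > -3
The weakest precondition is m != 2 && 3*v >= 5 && 6*p + 4*v > -3.
Check whether m != 2 && 3*v >= 5 && 6*p + 4*v > -5 implies it.
Countermodel: at the initial state m = 3, p = -2, v = 2, the precondition holds but the weakest precondition fails.
Answer: invalid


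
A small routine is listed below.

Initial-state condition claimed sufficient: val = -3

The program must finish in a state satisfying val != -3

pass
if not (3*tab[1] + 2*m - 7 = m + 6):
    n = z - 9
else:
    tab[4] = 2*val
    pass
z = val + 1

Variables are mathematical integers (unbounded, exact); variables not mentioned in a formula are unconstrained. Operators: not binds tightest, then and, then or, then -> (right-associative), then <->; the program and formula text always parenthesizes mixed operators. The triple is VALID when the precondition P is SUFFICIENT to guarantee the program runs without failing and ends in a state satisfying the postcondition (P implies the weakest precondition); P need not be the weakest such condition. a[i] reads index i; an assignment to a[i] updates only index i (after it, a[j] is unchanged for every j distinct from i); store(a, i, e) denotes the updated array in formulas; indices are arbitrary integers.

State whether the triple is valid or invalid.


Working backward. After the program, val != -3 must hold.
Before z := val + 1: val != -3
Then branch requires val != -3; else branch requires val != -3.
Before the if: ((not (3*tab[1] + m = 13)) -> val != -3) and (3*tab[1] + m = 13 -> val != -3)
Before skip: ((not (3*tab[1] + m = 13)) -> val != -3) and (3*tab[1] + m = 13 -> val != -3)
The weakest precondition is ((not (3*tab[1] + m = 13)) -> val != -3) and (3*tab[1] + m = 13 -> val != -3).
Check whether val = -3 implies it.
Countermodel: at the initial state m = 0, tab = {[1] = 0, elsewhere 0}, val = -3, the precondition holds but the weakest precondition fails.
Answer: invalid


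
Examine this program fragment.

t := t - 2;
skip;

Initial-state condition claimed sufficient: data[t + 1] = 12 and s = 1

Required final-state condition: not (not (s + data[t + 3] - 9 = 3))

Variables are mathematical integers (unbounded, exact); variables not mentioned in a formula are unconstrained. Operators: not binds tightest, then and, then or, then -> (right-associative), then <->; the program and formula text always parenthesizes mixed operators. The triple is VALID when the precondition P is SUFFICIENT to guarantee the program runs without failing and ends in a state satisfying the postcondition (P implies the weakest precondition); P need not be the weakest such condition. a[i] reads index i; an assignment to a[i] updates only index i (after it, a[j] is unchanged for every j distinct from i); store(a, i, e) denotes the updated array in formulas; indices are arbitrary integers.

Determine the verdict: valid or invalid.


Working backward. After the program, the postcondition not (not (s + data[t + 3] - 9 = 3)) must hold; in canonical form it is data[t + 3] + s = 12.
Before skip: data[t + 3] + s = 12
Before t := t - 2: data[t + 1] + s = 12
The weakest precondition is data[t + 1] + s = 12.
Check whether data[t + 1] = 12 and s = 1 implies it.
Countermodel: at the initial state data = {[0] = 12, elsewhere 12}, s = 1, t = -1, the precondition holds but the weakest precondition fails.
Answer: invalid


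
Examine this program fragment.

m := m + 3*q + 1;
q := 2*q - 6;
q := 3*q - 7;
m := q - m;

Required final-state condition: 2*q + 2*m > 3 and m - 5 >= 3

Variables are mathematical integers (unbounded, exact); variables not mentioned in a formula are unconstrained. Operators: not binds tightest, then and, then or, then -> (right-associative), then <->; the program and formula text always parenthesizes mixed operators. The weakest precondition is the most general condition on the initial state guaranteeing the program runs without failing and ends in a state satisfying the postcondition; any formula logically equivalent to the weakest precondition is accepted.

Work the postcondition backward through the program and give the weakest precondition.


Working backward. After the program, the postcondition 2*q + 2*m > 3 and m - 5 >= 3 must hold; in canonical form it is 2*m + 2*q > 3 and m >= 8.
Before m := q - m: 4*q > 2*m + 3 and q >= m + 8
Before q := 3*q - 7: 12*q > 2*m + 31 and 3*q >= m + 15
Before q := 2*q - 6: 24*q > 2*m + 103 and 6*q >= m + 33
Before m := m + 3*q + 1: 18*q > 2*m + 105 and 3*q >= m + 34
Answer: WP = 18*q > 2*m + 105 and 3*q >= m + 34


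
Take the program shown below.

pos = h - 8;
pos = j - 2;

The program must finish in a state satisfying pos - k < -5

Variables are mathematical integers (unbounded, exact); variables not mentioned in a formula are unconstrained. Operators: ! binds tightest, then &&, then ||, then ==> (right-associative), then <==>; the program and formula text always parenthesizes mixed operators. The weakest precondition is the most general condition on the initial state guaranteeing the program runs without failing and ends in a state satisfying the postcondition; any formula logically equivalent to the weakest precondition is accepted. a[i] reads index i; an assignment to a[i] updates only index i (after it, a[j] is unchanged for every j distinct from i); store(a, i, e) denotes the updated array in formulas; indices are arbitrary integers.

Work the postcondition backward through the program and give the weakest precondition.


Working backward. After the program, the postcondition pos - k < -5 must hold; in canonical form it is pos < k - 5.
Before pos := j - 2: j < k - 3
Before pos := h - 8: j < k - 3
Answer: WP = j < k - 3


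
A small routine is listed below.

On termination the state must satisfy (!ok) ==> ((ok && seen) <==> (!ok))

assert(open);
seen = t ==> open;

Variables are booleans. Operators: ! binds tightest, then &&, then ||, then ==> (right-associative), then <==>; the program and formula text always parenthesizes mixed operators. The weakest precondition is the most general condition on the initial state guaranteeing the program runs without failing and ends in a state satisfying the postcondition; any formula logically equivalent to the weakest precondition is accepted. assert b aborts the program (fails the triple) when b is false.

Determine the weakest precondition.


Working backward. After the program, (!ok) ==> ((ok && seen) <==> (!ok)) must hold.
Before seen := t ==> open: (!ok) ==> ((ok && (t ==> open)) <==> (!ok))
Before assert open: open && ((!ok) ==> ((ok && (t ==> open)) <==> (!ok)))
Answer: WP = open && ((!ok) ==> ((ok && (t ==> open)) <==> (!ok)))


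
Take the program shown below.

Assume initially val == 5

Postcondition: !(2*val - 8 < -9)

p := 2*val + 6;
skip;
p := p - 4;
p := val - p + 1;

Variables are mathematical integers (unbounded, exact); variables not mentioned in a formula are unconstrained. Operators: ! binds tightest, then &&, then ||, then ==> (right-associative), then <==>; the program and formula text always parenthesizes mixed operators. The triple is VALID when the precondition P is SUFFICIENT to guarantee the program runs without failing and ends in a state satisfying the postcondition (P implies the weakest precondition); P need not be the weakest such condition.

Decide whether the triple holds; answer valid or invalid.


Working backward. After the program, the postcondition !(2*val - 8 < -9) must hold; in canonical form it is !(2*val < -1).
Before p := val - p + 1: !(2*val < -1)
Before p := p - 4: !(2*val < -1)
Before skip: !(2*val < -1)
Before p := 2*val + 6: !(2*val < -1)
The weakest precondition is !(2*val < -1).
Check whether val == 5 implies it.
Every state satisfying the precondition satisfies the weakest precondition: the implication holds.
Answer: valid


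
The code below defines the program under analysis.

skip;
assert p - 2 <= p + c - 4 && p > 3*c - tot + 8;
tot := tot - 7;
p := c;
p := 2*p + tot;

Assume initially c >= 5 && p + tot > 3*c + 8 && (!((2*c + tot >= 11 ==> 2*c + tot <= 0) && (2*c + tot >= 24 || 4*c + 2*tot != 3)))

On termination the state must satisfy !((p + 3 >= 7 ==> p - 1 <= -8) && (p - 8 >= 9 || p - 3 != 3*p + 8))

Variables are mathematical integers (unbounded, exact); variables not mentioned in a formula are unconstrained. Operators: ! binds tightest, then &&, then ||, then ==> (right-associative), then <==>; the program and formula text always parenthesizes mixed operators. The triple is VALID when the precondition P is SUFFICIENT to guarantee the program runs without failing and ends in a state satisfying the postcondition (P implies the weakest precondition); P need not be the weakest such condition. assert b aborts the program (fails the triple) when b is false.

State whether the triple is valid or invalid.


Working backward. After the program, the postcondition !((p + 3 >= 7 ==> p - 1 <= -8) && (p - 8 >= 9 || p - 3 != 3*p + 8)) must hold; in canonical form it is !((p >= 4 ==> p <= -7) && (p >= 17 || 2*p != -11)).
Before p := 2*p + tot: !((2*p + tot >= 4 ==> 2*p + tot <= -7) && (2*p + tot >= 17 || 4*p + 2*tot != -11))
Before p := c: !((2*c + tot >= 4 ==> 2*c + tot <= -7) && (2*c + tot >= 17 || 4*c + 2*tot != -11))
Before tot := tot - 7: !((2*c + tot >= 11 ==> 2*c + tot <= 0) && (2*c + tot >= 24 || 4*c + 2*tot != 3))
Before assert p - 2 <= p + c - 4 && p > 3*c - tot + 8: c >= 2 && p + tot > 3*c + 8 && (!((2*c + tot >= 11 ==> 2*c + tot <= 0) && (2*c + tot >= 24 || 4*c + 2*tot != 3)))
Before skip: c >= 2 && p + tot > 3*c + 8 && (!((2*c + tot >= 11 ==> 2*c + tot <= 0) && (2*c + tot >= 24 || 4*c + 2*tot != 3)))
The weakest precondition is c >= 2 && p + tot > 3*c + 8 && (!((2*c + tot >= 11 ==> 2*c + tot <= 0) && (2*c + tot >= 24 || 4*c + 2*tot != 3))).
Check whether c >= 5 && p + tot > 3*c + 8 && (!((2*c + tot >= 11 ==> 2*c + tot <= 0) && (2*c + tot >= 24 || 4*c + 2*tot != 3))) implies it.
Every state satisfying the precondition satisfies the weakest precondition: the implication holds.
Answer: valid


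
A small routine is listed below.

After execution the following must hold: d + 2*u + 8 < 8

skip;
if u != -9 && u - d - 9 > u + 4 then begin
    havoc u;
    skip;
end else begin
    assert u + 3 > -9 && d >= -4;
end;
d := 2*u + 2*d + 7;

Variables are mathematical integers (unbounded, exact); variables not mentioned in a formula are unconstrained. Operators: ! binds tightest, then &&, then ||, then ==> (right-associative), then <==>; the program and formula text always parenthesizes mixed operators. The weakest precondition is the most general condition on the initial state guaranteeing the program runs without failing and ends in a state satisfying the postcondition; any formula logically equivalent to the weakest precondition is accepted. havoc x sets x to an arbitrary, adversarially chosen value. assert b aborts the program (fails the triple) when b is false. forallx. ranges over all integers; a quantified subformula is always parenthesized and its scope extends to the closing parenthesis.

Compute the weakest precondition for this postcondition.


Working backward. After the program, the postcondition d + 2*u + 8 < 8 must hold; in canonical form it is d + 2*u < 0.
Before d := 2*u + 2*d + 7: 2*d + 4*u < -7
Then branch requires forall u_1. 2*d + 4*u_1 < -7; else branch requires u > -12 && d >= -4 && 2*d + 4*u < -7.
Before the if: ((u != -9 && d < -13) ==> (forall u_1. 2*d + 4*u_1 < -7)) && ((!(u != -9 && d < -13)) ==> (u > -12 && d >= -4 && 2*d + 4*u < -7))
Before skip: ((u != -9 && d < -13) ==> (forall u_1. 2*d + 4*u_1 < -7)) && ((!(u != -9 && d < -13)) ==> (u > -12 && d >= -4 && 2*d + 4*u < -7))
Answer: WP = ((u != -9 && d < -13) ==> (forall u_1. 2*d + 4*u_1 < -7)) && ((!(u != -9 && d < -13)) ==> (u > -12 && d >= -4 && 2*d + 4*u < -7))


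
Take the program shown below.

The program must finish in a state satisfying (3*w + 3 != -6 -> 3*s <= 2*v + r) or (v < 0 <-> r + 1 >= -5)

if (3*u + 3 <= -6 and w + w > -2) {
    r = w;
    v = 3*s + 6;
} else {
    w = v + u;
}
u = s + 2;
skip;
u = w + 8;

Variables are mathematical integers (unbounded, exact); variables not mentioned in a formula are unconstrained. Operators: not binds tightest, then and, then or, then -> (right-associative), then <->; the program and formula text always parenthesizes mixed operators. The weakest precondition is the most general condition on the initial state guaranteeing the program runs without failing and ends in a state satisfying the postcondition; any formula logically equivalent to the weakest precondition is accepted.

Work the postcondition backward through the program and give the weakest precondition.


Working backward. After the program, the postcondition (3*w + 3 != -6 -> 3*s <= 2*v + r) or (v < 0 <-> r + 1 >= -5) must hold; in canonical form it is (3*w != -9 -> 3*s <= r + 2*v) or (v < 0 <-> r >= -6).
Before u := w + 8: (3*w != -9 -> 3*s <= r + 2*v) or (v < 0 <-> r >= -6)
Before skip: (3*w != -9 -> 3*s <= r + 2*v) or (v < 0 <-> r >= -6)
Before u := s + 2: (3*w != -9 -> 3*s <= r + 2*v) or (v < 0 <-> r >= -6)
Then branch requires (3*w != -9 -> 3*s + w >= -12) or (3*s < -6 <-> w >= -6); else branch requires (3*u + 3*v != -9 -> 3*s <= r + 2*v) or (v < 0 <-> r >= -6).
Before the if: ((3*u <= -9 and 2*w > -2) -> ((3*w != -9 -> 3*s + w >= -12) or (3*s < -6 <-> w >= -6))) and ((not (3*u <= -9 and 2*w > -2)) -> ((3*u + 3*v != -9 -> 3*s <= r + 2*v) or (v < 0 <-> r >= -6)))
Answer: WP = ((3*u <= -9 and 2*w > -2) -> ((3*w != -9 -> 3*s + w >= -12) or (3*s < -6 <-> w >= -6))) and ((not (3*u <= -9 and 2*w > -2)) -> ((3*u + 3*v != -9 -> 3*s <= r + 2*v) or (v < 0 <-> r >= -6)))


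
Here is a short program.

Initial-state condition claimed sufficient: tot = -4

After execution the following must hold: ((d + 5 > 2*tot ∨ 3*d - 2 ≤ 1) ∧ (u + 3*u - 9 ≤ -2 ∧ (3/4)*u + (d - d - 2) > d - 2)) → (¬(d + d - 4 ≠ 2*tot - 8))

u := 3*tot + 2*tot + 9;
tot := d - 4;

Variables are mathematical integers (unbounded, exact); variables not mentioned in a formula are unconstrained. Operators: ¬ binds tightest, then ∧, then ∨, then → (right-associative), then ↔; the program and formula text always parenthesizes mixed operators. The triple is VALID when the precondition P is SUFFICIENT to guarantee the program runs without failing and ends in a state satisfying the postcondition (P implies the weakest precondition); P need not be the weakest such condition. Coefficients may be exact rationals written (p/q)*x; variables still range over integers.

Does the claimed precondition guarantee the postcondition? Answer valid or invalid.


Working backward. After the program, the postcondition ((d + 5 > 2*tot ∨ 3*d - 2 ≤ 1) ∧ (u + 3*u - 9 ≤ -2 ∧ (3/4)*u + (d - d - 2) > d - 2)) → (¬(d + d - 4 ≠ 2*tot - 8)) must hold; in canonical form it is ((d > 2*tot - 5 ∨ 3*d ≤ 3) ∧ 4*u ≤ 7 ∧ (3/4)*u > d) → (¬(2*d ≠ 2*tot - 4)).
Before tot := d - 4: ¬((d < 13 ∨ 3*d ≤ 3) ∧ 4*u ≤ 7 ∧ (3/4)*u > d)
Before u := 3*tot + 2*tot + 9: ¬((d < 13 ∨ 3*d ≤ 3) ∧ 20*tot ≤ -29 ∧ (15/4)*tot > d - 27/4)
The weakest precondition is ¬((d < 13 ∨ 3*d ≤ 3) ∧ 20*tot ≤ -29 ∧ (15/4)*tot > d - 27/4).
Check whether tot = -4 implies it.
Countermodel: at the initial state d = -9, tot = -4, the precondition holds but the weakest precondition fails.
Answer: invalid


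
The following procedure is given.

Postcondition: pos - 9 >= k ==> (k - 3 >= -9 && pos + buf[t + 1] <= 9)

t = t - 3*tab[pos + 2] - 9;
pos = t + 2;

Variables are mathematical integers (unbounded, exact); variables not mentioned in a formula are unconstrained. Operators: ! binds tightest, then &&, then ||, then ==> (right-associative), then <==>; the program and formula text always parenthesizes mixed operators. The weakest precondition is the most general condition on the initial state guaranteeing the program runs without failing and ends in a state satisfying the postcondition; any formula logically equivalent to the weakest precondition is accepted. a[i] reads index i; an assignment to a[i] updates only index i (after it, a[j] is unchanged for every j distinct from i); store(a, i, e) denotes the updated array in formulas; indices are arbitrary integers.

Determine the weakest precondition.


Working backward. After the program, the postcondition pos - 9 >= k ==> (k - 3 >= -9 && pos + buf[t + 1] <= 9) must hold; in canonical form it is pos >= k + 9 ==> (k >= -6 && buf[t + 1] + pos <= 9).
Before pos := t + 2: t >= k + 7 ==> (k >= -6 && buf[t + 1] + t <= 7)
Before t := t - 3*tab[pos + 2] - 9: t >= 3*tab[pos + 2] + k + 16 ==> (k >= -6 && buf[-3*tab[pos + 2] + t - 8] + t <= 3*tab[pos + 2] + 16)
Answer: WP = t >= 3*tab[pos + 2] + k + 16 ==> (k >= -6 && buf[-3*tab[pos + 2] + t - 8] + t <= 3*tab[pos + 2] + 16)


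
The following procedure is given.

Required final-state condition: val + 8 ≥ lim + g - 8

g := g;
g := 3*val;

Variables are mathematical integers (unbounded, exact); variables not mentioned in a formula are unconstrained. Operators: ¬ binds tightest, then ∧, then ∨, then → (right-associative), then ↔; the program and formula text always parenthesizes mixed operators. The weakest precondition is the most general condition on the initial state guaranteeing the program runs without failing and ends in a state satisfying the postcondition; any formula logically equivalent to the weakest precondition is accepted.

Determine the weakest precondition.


Working backward. After the program, the postcondition val + 8 ≥ lim + g - 8 must hold; in canonical form it is val ≥ g + lim - 16.
Before g := 3*val: lim + 2*val ≤ 16
Before g := g: lim + 2*val ≤ 16
Answer: WP = lim + 2*val ≤ 16


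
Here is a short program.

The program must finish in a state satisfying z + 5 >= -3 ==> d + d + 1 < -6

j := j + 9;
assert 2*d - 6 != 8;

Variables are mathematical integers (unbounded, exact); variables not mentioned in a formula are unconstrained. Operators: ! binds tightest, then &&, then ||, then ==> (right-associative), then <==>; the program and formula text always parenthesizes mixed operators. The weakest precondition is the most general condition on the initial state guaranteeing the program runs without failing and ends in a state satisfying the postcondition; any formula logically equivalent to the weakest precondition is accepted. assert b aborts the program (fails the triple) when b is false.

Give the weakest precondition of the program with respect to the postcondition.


Working backward. After the program, the postcondition z + 5 >= -3 ==> d + d + 1 < -6 must hold; in canonical form it is z >= -8 ==> 2*d < -7.
Before assert 2*d - 6 != 8: 2*d != 14 && (z >= -8 ==> 2*d < -7)
Before j := j + 9: 2*d != 14 && (z >= -8 ==> 2*d < -7)
Answer: WP = 2*d != 14 && (z >= -8 ==> 2*d < -7)


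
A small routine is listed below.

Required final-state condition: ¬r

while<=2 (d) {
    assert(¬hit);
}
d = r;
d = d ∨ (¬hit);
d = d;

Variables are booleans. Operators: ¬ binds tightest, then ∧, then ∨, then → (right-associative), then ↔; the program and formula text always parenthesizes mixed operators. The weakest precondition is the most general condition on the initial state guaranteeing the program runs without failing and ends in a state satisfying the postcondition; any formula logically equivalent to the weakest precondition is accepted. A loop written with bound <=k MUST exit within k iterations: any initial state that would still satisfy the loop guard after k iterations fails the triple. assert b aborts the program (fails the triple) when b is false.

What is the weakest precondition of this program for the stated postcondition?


Working backward. After the program, ¬r must hold.
Before d := d: ¬r
Before d := d ∨ (¬hit): ¬r
Before d := r: ¬r
Before the loop (bound <=2), unroll the exhaustion recursion (WP_0 = exit-now case; WP_j = one more guarded iteration, up to j = 2):
  WP_0: (¬d) ∧ (¬r)
  WP_1: (d → ((¬hit) ∧ (¬d) ∧ (¬r))) ∧ ((¬d) → (¬r))
  WP_2: (d → ((¬hit) ∧ (d → ((¬hit) ∧ (¬d) ∧ (¬r))) ∧ ((¬d) → (¬r)))) ∧ ((¬d) → (¬r))
So before the loop: (d → ((¬hit) ∧ (d → ((¬hit) ∧ (¬d) ∧ (¬r))) ∧ ((¬d) → (¬r)))) ∧ ((¬d) → (¬r))
Answer: WP = (d → ((¬hit) ∧ (d → ((¬hit) ∧ (¬d) ∧ (¬r))) ∧ ((¬d) → (¬r)))) ∧ ((¬d) → (¬r))


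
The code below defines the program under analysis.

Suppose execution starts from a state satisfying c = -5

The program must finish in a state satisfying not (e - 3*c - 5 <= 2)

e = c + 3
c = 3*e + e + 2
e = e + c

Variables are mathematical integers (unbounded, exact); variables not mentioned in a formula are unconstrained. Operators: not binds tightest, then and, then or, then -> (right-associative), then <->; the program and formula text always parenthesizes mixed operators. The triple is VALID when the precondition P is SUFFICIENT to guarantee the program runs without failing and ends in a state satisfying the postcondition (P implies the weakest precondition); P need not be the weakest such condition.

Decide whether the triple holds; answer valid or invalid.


Working backward. After the program, the postcondition not (e - 3*c - 5 <= 2) must hold; in canonical form it is not (e <= 3*c + 7).
Before e := e + c: not (e <= 2*c + 7)
Before c := 3*e + e + 2: not (7*e >= -11)
Before e := c + 3: not (7*c >= -32)
The weakest precondition is not (7*c >= -32).
Check whether c = -5 implies it.
Every state satisfying the precondition satisfies the weakest precondition: the implication holds.
Answer: valid


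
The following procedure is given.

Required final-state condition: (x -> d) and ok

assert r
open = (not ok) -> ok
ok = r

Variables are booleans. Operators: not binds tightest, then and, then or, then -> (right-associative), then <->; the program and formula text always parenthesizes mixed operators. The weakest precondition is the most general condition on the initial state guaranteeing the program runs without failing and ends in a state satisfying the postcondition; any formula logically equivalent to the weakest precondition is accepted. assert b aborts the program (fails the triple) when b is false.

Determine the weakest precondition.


Working backward. After the program, (x -> d) and ok must hold.
Before ok := r: (x -> d) and r
Before open := (not ok) -> ok: (x -> d) and r
Before assert r: r and (x -> d)
Answer: WP = r and (x -> d)


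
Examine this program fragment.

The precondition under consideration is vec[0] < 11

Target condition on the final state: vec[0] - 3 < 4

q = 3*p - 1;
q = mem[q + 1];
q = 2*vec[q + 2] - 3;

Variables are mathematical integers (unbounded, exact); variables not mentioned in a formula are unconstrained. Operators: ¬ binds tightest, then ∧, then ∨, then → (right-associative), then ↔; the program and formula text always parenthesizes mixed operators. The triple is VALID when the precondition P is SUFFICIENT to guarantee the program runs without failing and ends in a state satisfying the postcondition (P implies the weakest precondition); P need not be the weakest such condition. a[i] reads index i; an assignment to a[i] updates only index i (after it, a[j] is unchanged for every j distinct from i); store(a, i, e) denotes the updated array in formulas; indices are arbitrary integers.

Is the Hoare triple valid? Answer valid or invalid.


Working backward. After the program, the postcondition vec[0] - 3 < 4 must hold; in canonical form it is vec[0] < 7.
Before q := 2*vec[q + 2] - 3: vec[0] < 7
Before q := mem[q + 1]: vec[0] < 7
Before q := 3*p - 1: vec[0] < 7
The weakest precondition is vec[0] < 7.
Check whether vec[0] < 11 implies it.
Countermodel: at the initial state vec = {[0] = 7, elsewhere 7}, the precondition holds but the weakest precondition fails.
Answer: invalid


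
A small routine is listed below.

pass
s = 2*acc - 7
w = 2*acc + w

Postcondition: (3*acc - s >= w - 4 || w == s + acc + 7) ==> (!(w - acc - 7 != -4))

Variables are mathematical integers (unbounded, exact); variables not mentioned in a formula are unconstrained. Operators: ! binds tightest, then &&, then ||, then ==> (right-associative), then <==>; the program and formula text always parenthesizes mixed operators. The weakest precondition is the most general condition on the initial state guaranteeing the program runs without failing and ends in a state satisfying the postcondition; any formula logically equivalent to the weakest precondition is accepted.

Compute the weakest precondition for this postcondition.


Working backward. After the program, the postcondition (3*acc - s >= w - 4 || w == s + acc + 7) ==> (!(w - acc - 7 != -4)) must hold; in canonical form it is (3*acc >= s + w - 4 || w == acc + s + 7) ==> (!(w != acc + 3)).
Before w := 2*acc + w: (acc >= s + w - 4 || acc + w == s + 7) ==> (!(acc + w != 3))
Before s := 2*acc - 7: (acc + w <= 11 || w == acc) ==> (!(acc + w != 3))
Before skip: (acc + w <= 11 || w == acc) ==> (!(acc + w != 3))
Answer: WP = (acc + w <= 11 || w == acc) ==> (!(acc + w != 3))


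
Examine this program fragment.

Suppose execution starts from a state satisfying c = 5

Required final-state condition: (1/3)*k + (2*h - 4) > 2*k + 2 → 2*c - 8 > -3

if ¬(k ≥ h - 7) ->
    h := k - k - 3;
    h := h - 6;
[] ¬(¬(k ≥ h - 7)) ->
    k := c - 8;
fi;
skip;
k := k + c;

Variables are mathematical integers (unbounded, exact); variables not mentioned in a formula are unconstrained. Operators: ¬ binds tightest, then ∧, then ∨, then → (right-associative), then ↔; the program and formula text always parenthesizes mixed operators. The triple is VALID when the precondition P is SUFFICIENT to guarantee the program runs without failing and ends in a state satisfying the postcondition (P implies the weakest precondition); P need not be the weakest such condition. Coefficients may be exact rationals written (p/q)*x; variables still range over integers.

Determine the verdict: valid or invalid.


Working backward. After the program, the postcondition (1/3)*k + (2*h - 4) > 2*k + 2 → 2*c - 8 > -3 must hold; in canonical form it is 2*h > (5/3)*k + 6 → 2*c > 5.
Before k := k + c: 2*h > (5/3)*c + (5/3)*k + 6 → 2*c > 5
Before skip: 2*h > (5/3)*c + (5/3)*k + 6 → 2*c > 5
Then branch requires (5/3)*c + (5/3)*k < -24 → 2*c > 5; else branch requires 2*h > (10/3)*c - 22/3 → 2*c > 5.
Before the if: ((¬(k ≥ h - 7)) → ((5/3)*c + (5/3)*k < -24 → 2*c > 5)) ∧ (k ≥ h - 7 → (2*h > (10/3)*c - 22/3 → 2*c > 5))
The weakest precondition is ((¬(k ≥ h - 7)) → ((5/3)*c + (5/3)*k < -24 → 2*c > 5)) ∧ (k ≥ h - 7 → (2*h > (10/3)*c - 22/3 → 2*c > 5)).
Check whether c = 5 implies it.
Every state satisfying the precondition satisfies the weakest precondition: the implication holds.
Answer: valid


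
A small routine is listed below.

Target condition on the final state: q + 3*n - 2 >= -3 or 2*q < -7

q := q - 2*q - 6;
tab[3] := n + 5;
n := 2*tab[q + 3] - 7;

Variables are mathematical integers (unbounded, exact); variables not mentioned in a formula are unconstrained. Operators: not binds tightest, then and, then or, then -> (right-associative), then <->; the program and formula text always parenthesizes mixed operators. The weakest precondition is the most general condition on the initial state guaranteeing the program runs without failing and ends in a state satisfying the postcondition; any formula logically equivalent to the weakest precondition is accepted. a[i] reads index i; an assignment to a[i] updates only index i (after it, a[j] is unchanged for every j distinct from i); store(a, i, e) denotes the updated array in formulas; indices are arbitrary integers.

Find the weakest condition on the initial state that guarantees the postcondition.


Working backward. After the program, the postcondition q + 3*n - 2 >= -3 or 2*q < -7 must hold; in canonical form it is 3*n + q >= -1 or 2*q < -7.
Before n := 2*tab[q + 3] - 7: 6*tab[q + 3] + q >= 20 or 2*q < -7
Before tab[3] := n + 5: 6*store(tab, 3, n + 5)[q + 3] + q >= 20 or 2*q < -7
Before q := q - 2*q - 6: 6*store(tab, 3, n + 5)[-q - 3] >= q + 26 or 2*q > -5
Answer: WP = 6*store(tab, 3, n + 5)[-q - 3] >= q + 26 or 2*q > -5


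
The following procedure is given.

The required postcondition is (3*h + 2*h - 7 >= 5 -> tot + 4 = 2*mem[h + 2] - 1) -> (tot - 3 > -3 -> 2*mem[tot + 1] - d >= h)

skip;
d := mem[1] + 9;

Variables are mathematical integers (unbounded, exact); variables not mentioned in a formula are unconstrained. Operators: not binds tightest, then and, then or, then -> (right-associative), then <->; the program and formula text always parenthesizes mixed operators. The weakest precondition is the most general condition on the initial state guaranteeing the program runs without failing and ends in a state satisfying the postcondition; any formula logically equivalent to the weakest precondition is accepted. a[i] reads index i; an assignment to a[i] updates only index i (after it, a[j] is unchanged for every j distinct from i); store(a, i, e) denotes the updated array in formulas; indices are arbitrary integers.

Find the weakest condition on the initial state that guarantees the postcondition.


Working backward. After the program, the postcondition (3*h + 2*h - 7 >= 5 -> tot + 4 = 2*mem[h + 2] - 1) -> (tot - 3 > -3 -> 2*mem[tot + 1] - d >= h) must hold; in canonical form it is (5*h >= 12 -> tot = 2*mem[h + 2] - 5) -> (tot > 0 -> 2*mem[tot + 1] >= d + h).
Before d := mem[1] + 9: (5*h >= 12 -> tot = 2*mem[h + 2] - 5) -> (tot > 0 -> 2*mem[tot + 1] >= mem[1] + h + 9)
Before skip: (5*h >= 12 -> tot = 2*mem[h + 2] - 5) -> (tot > 0 -> 2*mem[tot + 1] >= mem[1] + h + 9)
Answer: WP = (5*h >= 12 -> tot = 2*mem[h + 2] - 5) -> (tot > 0 -> 2*mem[tot + 1] >= mem[1] + h + 9)


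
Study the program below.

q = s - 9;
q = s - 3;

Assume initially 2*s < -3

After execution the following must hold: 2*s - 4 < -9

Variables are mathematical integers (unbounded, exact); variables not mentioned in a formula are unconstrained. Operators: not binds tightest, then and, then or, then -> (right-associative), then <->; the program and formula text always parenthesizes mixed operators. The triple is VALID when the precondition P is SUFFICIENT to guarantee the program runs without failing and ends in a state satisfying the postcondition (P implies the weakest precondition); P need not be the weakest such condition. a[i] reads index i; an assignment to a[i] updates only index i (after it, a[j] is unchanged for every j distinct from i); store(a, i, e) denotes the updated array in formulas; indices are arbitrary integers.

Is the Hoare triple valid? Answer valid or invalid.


Working backward. After the program, the postcondition 2*s - 4 < -9 must hold; in canonical form it is 2*s < -5.
Before q := s - 3: 2*s < -5
Before q := s - 9: 2*s < -5
The weakest precondition is 2*s < -5.
Check whether 2*s < -3 implies it.
Countermodel: at the initial state s = -2, the precondition holds but the weakest precondition fails.
Answer: invalid


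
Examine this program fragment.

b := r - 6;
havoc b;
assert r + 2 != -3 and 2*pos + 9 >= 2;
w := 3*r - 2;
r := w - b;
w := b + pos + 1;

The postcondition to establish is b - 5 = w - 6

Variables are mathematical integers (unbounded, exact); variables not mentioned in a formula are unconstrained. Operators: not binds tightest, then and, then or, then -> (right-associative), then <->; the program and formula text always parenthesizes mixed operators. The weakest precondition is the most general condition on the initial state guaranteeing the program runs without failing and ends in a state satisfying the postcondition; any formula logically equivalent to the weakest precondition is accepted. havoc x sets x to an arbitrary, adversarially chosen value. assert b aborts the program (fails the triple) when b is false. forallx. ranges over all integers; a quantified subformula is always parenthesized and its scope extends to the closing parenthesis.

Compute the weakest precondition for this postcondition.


Working backward. After the program, the postcondition b - 5 = w - 6 must hold; in canonical form it is b = w - 1.
Before w := b + pos + 1: pos = 0
Before r := w - b: pos = 0
Before w := 3*r - 2: pos = 0
Before assert r + 2 != -3 and 2*pos + 9 >= 2: r != -5 and 2*pos >= -7 and pos = 0
Before havoc b: r != -5 and 2*pos >= -7 and pos = 0
Before b := r - 6: r != -5 and 2*pos >= -7 and pos = 0
Answer: WP = r != -5 and 2*pos >= -7 and pos = 0


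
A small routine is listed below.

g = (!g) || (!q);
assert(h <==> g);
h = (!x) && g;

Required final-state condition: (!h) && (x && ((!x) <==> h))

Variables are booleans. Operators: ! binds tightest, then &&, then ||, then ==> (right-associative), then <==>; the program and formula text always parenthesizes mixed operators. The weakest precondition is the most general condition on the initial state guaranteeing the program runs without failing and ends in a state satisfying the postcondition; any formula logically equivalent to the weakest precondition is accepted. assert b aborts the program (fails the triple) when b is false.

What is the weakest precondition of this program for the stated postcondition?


Working backward. After the program, the postcondition (!h) && (x && ((!x) <==> h)) must hold; in canonical form it is (!h) && x && ((!x) <==> h).
Before h := (!x) && g: (!((!x) && g)) && x && ((!x) <==> ((!x) && g))
Before assert h <==> g: (h <==> g) && (!((!x) && g)) && x && ((!x) <==> ((!x) && g))
Before g := (!g) || (!q): (h <==> ((!g) || (!q))) && (!((!x) && ((!g) || (!q)))) && x && ((!x) <==> ((!x) && ((!g) || (!q))))
Answer: WP = (h <==> ((!g) || (!q))) && (!((!x) && ((!g) || (!q)))) && x && ((!x) <==> ((!x) && ((!g) || (!q))))


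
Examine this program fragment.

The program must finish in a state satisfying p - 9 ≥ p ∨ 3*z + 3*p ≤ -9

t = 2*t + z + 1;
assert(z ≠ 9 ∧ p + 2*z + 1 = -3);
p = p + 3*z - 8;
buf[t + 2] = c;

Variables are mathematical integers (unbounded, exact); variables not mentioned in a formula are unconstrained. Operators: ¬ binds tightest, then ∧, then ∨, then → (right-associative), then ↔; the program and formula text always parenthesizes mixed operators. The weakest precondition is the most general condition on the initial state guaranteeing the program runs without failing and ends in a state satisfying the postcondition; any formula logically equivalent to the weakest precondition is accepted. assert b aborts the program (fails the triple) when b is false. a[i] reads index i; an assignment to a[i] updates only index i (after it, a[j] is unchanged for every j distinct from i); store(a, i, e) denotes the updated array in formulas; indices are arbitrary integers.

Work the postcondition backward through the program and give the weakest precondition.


Working backward. After the program, the postcondition p - 9 ≥ p ∨ 3*z + 3*p ≤ -9 must hold; in canonical form it is 3*p + 3*z ≤ -9.
Before buf[t + 2] := c: 3*p + 3*z ≤ -9
Before p := p + 3*z - 8: 3*p + 12*z ≤ 15
Before assert z ≠ 9 ∧ p + 2*z + 1 = -3: z ≠ 9 ∧ p + 2*z = -4 ∧ 3*p + 12*z ≤ 15
Before t := 2*t + z + 1: z ≠ 9 ∧ p + 2*z = -4 ∧ 3*p + 12*z ≤ 15
Answer: WP = z ≠ 9 ∧ p + 2*z = -4 ∧ 3*p + 12*z ≤ 15


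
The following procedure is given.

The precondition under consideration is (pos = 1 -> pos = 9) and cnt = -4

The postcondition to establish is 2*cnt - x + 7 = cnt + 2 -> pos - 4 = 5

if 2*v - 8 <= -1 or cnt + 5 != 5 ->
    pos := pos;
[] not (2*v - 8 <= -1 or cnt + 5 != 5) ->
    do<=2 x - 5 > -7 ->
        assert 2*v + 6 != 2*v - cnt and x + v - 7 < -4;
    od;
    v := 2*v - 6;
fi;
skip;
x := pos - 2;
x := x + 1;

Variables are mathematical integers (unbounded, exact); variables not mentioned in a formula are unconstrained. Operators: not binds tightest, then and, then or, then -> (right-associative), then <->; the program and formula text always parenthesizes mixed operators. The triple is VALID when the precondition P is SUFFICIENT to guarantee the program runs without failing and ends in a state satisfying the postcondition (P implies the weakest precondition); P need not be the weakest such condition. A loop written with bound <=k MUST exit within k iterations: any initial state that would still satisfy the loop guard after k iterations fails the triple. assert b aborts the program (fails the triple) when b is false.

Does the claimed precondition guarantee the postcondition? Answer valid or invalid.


Working backward. After the program, the postcondition 2*cnt - x + 7 = cnt + 2 -> pos - 4 = 5 must hold; in canonical form it is cnt = x - 5 -> pos = 9.
Before x := x + 1: cnt = x - 4 -> pos = 9
Before x := pos - 2: cnt = pos - 6 -> pos = 9
Before skip: cnt = pos - 6 -> pos = 9
Then branch requires cnt = pos - 6 -> pos = 9; else branch requires (x > -2 -> (cnt != -6 and v + x < 3 and (x > -2 -> (cnt != -6 and v + x < 3 and (not (x > -2)) and (cnt = pos - 6 -> pos = 9))) and ((not (x > -2)) -> (cnt = pos - 6 -> pos = 9)))) and ((not (x > -2)) -> (cnt = pos - 6 -> pos = 9)).
Before the if: ((2*v <= 7 or cnt != 0) -> (cnt = pos - 6 -> pos = 9)) and ((not (2*v <= 7 or cnt != 0)) -> ((x > -2 -> (cnt != -6 and v + x < 3 and (x > -2 -> (cnt != -6 and v + x < 3 and (not (x > -2)) and (cnt = pos - 6 -> pos = 9))) and ((not (x > -2)) -> (cnt = pos - 6 -> pos = 9)))) and ((not (x > -2)) -> (cnt = pos - 6 -> pos = 9))))
The weakest precondition is ((2*v <= 7 or cnt != 0) -> (cnt = pos - 6 -> pos = 9)) and ((not (2*v <= 7 or cnt != 0)) -> ((x > -2 -> (cnt != -6 and v + x < 3 and (x > -2 -> (cnt != -6 and v + x < 3 and (not (x > -2)) and (cnt = pos - 6 -> pos = 9))) and ((not (x > -2)) -> (cnt = pos - 6 -> pos = 9)))) and ((not (x > -2)) -> (cnt = pos - 6 -> pos = 9)))).
Check whether (pos = 1 -> pos = 9) and cnt = -4 implies it.
Countermodel: at the initial state cnt = -4, pos = 2, v = 0, x = 0, the precondition holds but the weakest precondition fails.
Answer: invalid
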